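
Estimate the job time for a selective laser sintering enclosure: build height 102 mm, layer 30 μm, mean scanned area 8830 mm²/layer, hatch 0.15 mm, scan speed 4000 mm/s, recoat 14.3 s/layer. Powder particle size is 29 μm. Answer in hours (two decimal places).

Layers = ⌈102/0.03⌉ = 3400.
Hatch length per layer: 8830 / 0.15 → 58866.7 mm.
Laser time per layer = 58866.7 / 4000, so 14.7167 s.
Time per layer: 14.7167 + 14.3 → 29.0167 s.
Build time = 3400 × 29.0167 = 98656.78 s = 27.40 hours.

27.40 hours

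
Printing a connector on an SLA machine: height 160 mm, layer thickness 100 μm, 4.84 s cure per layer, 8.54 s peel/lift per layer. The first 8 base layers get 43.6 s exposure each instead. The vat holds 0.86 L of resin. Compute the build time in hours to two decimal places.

6.03 hours

Layers = ⌈160/0.1⌉ = 1600.
Bottom layers = 8 × (43.6 + 8.54), so 417.12 s.
Normal layers: 1592 × (4.84 + 8.54) → 21300.96 s.
Sum: 417.12 + 21300.96 = 21718.08 s → 6.03 hours.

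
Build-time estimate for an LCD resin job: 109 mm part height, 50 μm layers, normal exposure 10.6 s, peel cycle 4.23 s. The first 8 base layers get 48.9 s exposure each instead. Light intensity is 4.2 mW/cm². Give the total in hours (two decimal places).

Number of layers: 109 / 0.05 → 2180 (rounded up).
Burn-in layers: 8 × (48.9 + 4.23) → 425.04 s.
Remaining layers = 2172 × (10.6 + 4.23), so 32210.76 s.
Total = 425.04 + 32210.76 = 32635.8 s = 9.07 hours.

9.07 hours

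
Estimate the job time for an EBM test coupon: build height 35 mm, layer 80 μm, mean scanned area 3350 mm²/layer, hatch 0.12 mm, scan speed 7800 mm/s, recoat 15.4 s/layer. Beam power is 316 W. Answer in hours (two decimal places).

2.31 hours

Layer count = ceil(35 / 0.08) = 438.
Per-layer scan distance = 3350 / 0.12, so 27916.7 mm.
Scan time per layer: 27916.7 / 7800 → 3.5791 s.
Layer cycle = 3.5791 + 15.4 = 18.9791 s.
Total: 438 × 18.9791 s = 8312.8458 s → 2.31 hours.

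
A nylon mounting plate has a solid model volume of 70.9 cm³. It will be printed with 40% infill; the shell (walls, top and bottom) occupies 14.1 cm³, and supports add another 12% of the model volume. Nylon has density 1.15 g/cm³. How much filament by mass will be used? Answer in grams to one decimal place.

Volume inside the shell: 70.9 − 14.1 → 56.8 cm³.
Infill volume = 0.40 × 56.8, so 22.72 cm³.
Support: 0.12 × 70.9 → 8.508 cm³.
Deposited volume: 14.1 + 22.72 + 8.508 → 45.328 cm³.
Mass = 45.328 × 1.15 = 52.1272 g.

52.1 g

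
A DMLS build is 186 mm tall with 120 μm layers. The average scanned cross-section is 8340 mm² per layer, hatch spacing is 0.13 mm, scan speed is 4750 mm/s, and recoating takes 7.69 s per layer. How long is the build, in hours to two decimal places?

Layers = ⌈186/0.12⌉ = 1550.
Hatch length per layer = 8340 / 0.13, so 64153.8 mm.
Scan time per layer: 64153.8 / 4750 → 13.5061 s.
Per-layer time: 13.5061 + 7.69 → 21.1961 s.
Build time = 1550 × 21.1961 = 32853.955 s = 9.13 hours.

9.13 hours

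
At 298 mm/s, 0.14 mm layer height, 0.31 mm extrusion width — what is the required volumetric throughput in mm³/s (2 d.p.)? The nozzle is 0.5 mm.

A: 0.14 × 0.31 → 0.0434 mm².
Q = v·A = 298 × 0.0434 = 12.93 mm³/s.

12.93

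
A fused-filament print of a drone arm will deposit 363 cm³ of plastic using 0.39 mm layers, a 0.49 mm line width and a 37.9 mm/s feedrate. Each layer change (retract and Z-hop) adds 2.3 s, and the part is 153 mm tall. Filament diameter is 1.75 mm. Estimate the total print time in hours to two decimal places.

Extrusion cross-section = 0.39 × 0.49 = 0.1911 mm².
Path length: 363000 mm³ / 0.1911 mm² → 1899529 mm.
Print-move time = 1899529 / 37.9 = 50119.5 s.
Layer count = ceil(153 / 0.39) = 393.
Layer-change overhead = 393 × 2.3 = 903.9 s.
Total = 50119.5 + 903.9 = 51023.4 s = 14.17 hours.

14.17 hours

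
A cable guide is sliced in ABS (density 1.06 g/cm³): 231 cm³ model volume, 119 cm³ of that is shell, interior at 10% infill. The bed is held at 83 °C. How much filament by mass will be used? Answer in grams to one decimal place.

Interior volume: 231 − 119 → 112 cm³.
Deposited infill = 0.10 × 112, so 11.2 cm³.
Total extruded = 119 + 11.2 = 130.2 cm³.
Mass: 130.2 × 1.06 → 138.012 g.

138.0 g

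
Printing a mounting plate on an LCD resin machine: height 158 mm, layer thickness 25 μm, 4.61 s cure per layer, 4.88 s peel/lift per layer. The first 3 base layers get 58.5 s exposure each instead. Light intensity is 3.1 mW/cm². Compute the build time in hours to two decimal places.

16.71 hours

Layers = ⌈158/0.025⌉ = 6320.
Base layers = 3 × (58.5 + 4.88), so 190.14 s.
Remaining layers = 6317 × (4.61 + 4.88) = 59948.33 s.
Sum: 190.14 + 59948.33 = 60138.47 s → 16.71 hours.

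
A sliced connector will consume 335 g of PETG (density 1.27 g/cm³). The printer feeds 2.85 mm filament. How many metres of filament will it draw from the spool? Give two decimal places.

41.35 m

Volume = 335 g / 1.27 g·cm⁻³ = 263.7795 cm³ = 263779.5 mm³.
A = π r² = π × 1.425² = 6.3794 mm².
Length = 263779.5 / 6.3794 = 41348.64 mm = 41.35 m.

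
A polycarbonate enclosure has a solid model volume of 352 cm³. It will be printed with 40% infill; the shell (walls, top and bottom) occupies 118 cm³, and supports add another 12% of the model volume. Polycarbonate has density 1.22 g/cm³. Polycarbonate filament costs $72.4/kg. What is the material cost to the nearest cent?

$22.42

Infill region = 352 − 118, so 234 cm³.
Deposited infill = 0.40 × 234 = 93.6 cm³.
Support = 0.12 × 352, so 42.24 cm³.
Total extruded = 118 + 93.6 + 42.24, so 253.84 cm³.
Mass = 253.84 × 1.22, so 309.6848 g.
Cost = 309.6848 g / 1000 × $72.4/kg = $22.42.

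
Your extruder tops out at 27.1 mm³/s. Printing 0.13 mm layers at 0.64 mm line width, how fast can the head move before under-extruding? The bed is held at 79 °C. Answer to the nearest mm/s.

Bead cross-section = 0.13 × 0.64 = 0.0832 mm².
v_max = Q/A = 27.1/0.0832 = 325.72 mm/s → 326 mm/s.

326 mm/s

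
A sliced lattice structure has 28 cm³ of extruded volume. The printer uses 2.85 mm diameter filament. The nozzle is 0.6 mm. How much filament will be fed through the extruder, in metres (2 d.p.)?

4.39 m

Filament cross-section = π × (2.85/2)² = 6.3794 mm².
L = 28000 mm³ / 6.3794 mm² = 4389.13 mm, i.e. 4.39 m.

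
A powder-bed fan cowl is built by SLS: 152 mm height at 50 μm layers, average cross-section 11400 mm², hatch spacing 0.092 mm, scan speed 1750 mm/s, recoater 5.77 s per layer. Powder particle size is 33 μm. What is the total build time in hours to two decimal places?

64.67 hours

Layer count = ceil(152 / 0.05) = 3040.
Scan path per layer = 11400 / 0.092 = 123913 mm.
Scan time per layer: 123913 / 1750 → 70.8074 s.
Per-layer time = 70.8074 + 5.77 = 76.5774 s.
Total: 3040 × 76.5774 s = 232795.296 s → 64.67 hours.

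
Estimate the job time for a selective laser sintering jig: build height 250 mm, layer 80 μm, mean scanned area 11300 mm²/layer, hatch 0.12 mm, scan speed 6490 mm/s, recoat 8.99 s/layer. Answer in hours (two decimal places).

Layers = ⌈250/0.08⌉ = 3125.
Per-layer scan distance = 11300 / 0.12 = 94166.7 mm.
Laser time per layer = 94166.7 / 6490 = 14.5095 s.
Layer cycle = 14.5095 + 8.99, so 23.4995 s.
Build time = 3125 × 23.4995 = 73435.9375 s = 20.40 hours.

20.40 hours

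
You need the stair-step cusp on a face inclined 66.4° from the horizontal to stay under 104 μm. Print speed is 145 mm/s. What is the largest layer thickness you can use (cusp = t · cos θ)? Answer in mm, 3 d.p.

0.260 mm

t = h_c / cos θ = 0.104 / 0.4003 = 0.260 mm.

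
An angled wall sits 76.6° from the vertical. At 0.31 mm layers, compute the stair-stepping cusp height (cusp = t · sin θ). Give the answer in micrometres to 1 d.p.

h_c = t·sin θ = 0.31 × 0.9728 = 0.301568 mm (301.6 μm).

301.6 μm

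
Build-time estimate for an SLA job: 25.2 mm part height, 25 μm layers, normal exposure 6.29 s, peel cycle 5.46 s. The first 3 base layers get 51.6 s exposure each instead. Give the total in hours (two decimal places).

Layer count = ceil(25.2 / 0.025) = 1008.
Base layers: 3 × (51.6 + 5.46) → 171.18 s.
Regular layers = 1005 × (6.29 + 5.46), so 11808.75 s.
Sum: 171.18 + 11808.75 = 11979.93 s → 3.33 hours.

3.33 hours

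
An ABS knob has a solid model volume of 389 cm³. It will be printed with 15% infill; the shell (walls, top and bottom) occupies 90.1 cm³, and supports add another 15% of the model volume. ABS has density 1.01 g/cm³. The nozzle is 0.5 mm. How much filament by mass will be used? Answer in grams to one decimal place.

Volume inside the shell: 389 − 90.1 → 298.9 cm³.
Infill volume = 0.15 × 298.9 = 44.835 cm³.
Support = 0.15 × 389, so 58.35 cm³.
Total extruded: 90.1 + 44.835 + 58.35 → 193.285 cm³.
Mass: 193.285 × 1.01 → 195.21785 g.

195.2 g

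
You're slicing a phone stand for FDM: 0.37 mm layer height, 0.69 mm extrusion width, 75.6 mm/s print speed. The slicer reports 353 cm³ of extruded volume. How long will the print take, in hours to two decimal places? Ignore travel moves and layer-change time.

Extrusion cross-section: 0.37 × 0.69 → 0.2553 mm².
Toolpath length = 353 cm³ / 0.2553 mm² = 353000 / 0.2553 = 1382687 mm.
Time extruding = 1382687 / 75.6 = 18289.5 s.
That's 18289.5 s → 5.08 hours.

5.08 hours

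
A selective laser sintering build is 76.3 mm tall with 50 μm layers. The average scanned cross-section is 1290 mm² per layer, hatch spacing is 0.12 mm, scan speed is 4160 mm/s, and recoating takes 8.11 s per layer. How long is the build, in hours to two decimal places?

Layer count = ceil(76.3 / 0.05) = 1526.
Hatch length per layer: 1290 / 0.12 → 10750 mm.
Scan time per layer = 10750 / 4160 = 2.5841 s.
Time per layer: 2.5841 + 8.11 → 10.6941 s.
Build time = 1526 × 10.6941 = 16319.1966 s = 4.53 hours.

4.53 hours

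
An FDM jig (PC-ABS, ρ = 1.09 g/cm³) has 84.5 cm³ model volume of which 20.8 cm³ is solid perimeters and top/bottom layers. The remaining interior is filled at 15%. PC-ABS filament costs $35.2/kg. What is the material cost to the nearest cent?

Interior volume: 84.5 − 20.8 → 63.7 cm³.
Infill volume = 0.15 × 63.7, so 9.555 cm³.
Deposited volume = 20.8 + 9.555, so 30.355 cm³.
Mass = 30.355 × 1.09, so 33.08695 g.
At $35.2/kg: 33.08695/1000 × 35.2 = $1.16.

$1.16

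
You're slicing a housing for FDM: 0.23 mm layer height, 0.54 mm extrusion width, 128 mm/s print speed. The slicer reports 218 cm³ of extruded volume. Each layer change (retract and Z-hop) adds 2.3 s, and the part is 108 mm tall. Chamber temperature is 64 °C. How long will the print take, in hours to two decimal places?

4.11 hours

Line area = 0.23 × 0.54 = 0.1242 mm².
Path length: 218000 mm³ / 0.1242 mm² → 1755233.5 mm.
Time extruding: 1755233.5 / 128 → 13712.8 s.
Layer count = ceil(108 / 0.23) = 470.
Non-print overhead = 470 × 2.3, so 1081 s.
Total = 13712.8 + 1081 = 14793.8 s = 4.11 hours.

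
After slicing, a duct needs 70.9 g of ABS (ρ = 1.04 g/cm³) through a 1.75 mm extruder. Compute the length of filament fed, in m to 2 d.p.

Extruded volume: 70.9/1.04 = 68.1731 cm³ (68173.1 mm³).
Filament cross-section = π × (1.75/2)² = 2.4053 mm².
Length = 68173.1 / 2.4053 = 28342.87 mm = 28.34 m.

28.34 m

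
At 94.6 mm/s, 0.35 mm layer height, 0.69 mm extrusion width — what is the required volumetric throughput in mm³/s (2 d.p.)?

Bead cross-section: 0.35 × 0.69 → 0.2415 mm².
Q = v·A = 94.6 × 0.2415 = 22.85 mm³/s.

22.85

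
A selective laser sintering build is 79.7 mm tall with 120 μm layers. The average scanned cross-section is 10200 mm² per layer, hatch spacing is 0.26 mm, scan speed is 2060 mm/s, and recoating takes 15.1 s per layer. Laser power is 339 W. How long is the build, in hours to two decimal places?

Number of layers: 79.7 / 0.12 → 665 (rounded up).
Scan path per layer = 10200 / 0.26 = 39230.8 mm.
Per-layer scan time = 39230.8 / 2060, so 19.0441 s.
Time per layer: 19.0441 + 15.1 → 34.1441 s.
665 layers × 34.1441 s/layer = 22705.8265 s, i.e. 6.31 hours.

6.31 hours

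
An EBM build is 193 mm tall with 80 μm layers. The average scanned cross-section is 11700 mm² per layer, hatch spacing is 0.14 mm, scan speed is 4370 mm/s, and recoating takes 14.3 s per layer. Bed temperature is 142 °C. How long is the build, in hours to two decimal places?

22.40 hours

Layer count = ceil(193 / 0.08) = 2413.
Per-layer scan distance = 11700 / 0.14, so 83571.4 mm.
Per-layer scan time: 83571.4 / 4370 → 19.1239 s.
Time per layer = 19.1239 + 14.3, so 33.4239 s.
2413 layers × 33.4239 s/layer = 80651.8707 s, i.e. 22.40 hours.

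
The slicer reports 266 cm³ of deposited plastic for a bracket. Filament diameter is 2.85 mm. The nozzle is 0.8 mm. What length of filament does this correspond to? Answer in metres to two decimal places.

41.70 m

A = π r² = π × 1.425² = 6.3794 mm².
Length = 266 cm³ / 6.3794 mm² = 266000 / 6.3794 = 41696.71 mm = 41.70 m.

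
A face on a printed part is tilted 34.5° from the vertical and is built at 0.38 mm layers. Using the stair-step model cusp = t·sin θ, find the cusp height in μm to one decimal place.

215.2 μm

Cusp = layer height × sin(34.5°) = 0.38 × 0.5664 = 0.215232 mm = 215.2 μm.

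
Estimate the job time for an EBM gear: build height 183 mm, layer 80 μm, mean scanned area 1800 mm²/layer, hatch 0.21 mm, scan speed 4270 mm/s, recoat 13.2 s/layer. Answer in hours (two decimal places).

Layer count = ceil(183 / 0.08) = 2288.
Per-layer scan distance: 1800 / 0.21 → 8571.4 mm.
Beam time per layer = 8571.4 / 4270 = 2.0074 s.
Time per layer = 2.0074 + 13.2 = 15.2074 s.
Build time = 2288 × 15.2074 = 34794.5312 s = 9.67 hours.

9.67 hours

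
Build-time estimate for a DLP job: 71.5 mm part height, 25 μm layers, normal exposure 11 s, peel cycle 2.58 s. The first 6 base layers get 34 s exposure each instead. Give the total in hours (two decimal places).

10.83 hours

Layer count = ceil(71.5 / 0.025) = 2860.
Base layers = 6 × (34 + 2.58) = 219.48 s.
Remaining layers = 2854 × (11 + 2.58), so 38757.32 s.
Total = 219.48 + 38757.32 = 38976.8 s = 10.83 hours.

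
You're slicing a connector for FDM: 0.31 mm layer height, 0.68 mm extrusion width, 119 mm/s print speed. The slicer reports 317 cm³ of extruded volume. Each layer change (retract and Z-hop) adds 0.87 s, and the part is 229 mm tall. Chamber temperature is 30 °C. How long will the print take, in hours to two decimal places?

Bead cross-section: 0.31 × 0.68 → 0.2108 mm².
Toolpath length = 317 cm³ / 0.2108 mm² = 317000 / 0.2108 = 1503795.1 mm.
Extrusion time = 1503795.1 / 119, so 12636.9 s.
Layers = ⌈229/0.31⌉ = 739.
Z-hop total = 739 × 0.87, so 642.93 s.
Altogether 12636.9 + 642.93 = 13279.83 s, i.e. 3.69 hours.

3.69 hours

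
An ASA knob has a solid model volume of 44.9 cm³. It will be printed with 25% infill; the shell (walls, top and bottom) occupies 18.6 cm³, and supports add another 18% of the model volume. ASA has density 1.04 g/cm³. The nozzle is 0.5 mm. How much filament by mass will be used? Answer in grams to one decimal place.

34.6 g

Volume inside the shell: 44.9 − 18.6 → 26.3 cm³.
Infill volume = 0.25 × 26.3 = 6.575 cm³.
Support = 0.18 × 44.9 = 8.082 cm³.
Total printed volume = 18.6 + 6.575 + 8.082 = 33.257 cm³.
Mass = 33.257 × 1.04 = 34.58728 g.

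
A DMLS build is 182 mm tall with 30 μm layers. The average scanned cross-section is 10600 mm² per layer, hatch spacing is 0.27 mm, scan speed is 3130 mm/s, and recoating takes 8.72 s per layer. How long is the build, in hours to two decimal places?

Number of layers: 182 / 0.03 → 6067 (rounded up).
Hatch length per layer: 10600 / 0.27 → 39259.3 mm.
Laser time per layer = 39259.3 / 3130 = 12.5429 s.
Per-layer time = 12.5429 + 8.72 = 21.2629 s.
Build time = 6067 × 21.2629 = 129002.0143 s = 35.83 hours.

35.83 hours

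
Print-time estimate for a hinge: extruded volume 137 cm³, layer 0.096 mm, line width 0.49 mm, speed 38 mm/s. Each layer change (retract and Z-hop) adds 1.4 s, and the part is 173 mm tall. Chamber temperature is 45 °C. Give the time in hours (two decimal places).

21.99 hours

Bead cross-section = 0.096 × 0.49, so 0.04704 mm².
Total extruded path = 137000/0.04704 = 2912415 mm.
Extrusion time = 2912415 / 38, so 76642.5 s.
Layer count = ceil(173 / 0.096) = 1803.
Non-print overhead = 1803 × 1.4 = 2524.2 s.
Total = 76642.5 + 2524.2 = 79166.7 s = 21.99 hours.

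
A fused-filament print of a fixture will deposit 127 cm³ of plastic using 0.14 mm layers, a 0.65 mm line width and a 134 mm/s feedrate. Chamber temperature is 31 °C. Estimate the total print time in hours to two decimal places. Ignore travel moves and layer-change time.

Bead cross-section = 0.14 × 0.65, so 0.091 mm².
Path length: 127000 mm³ / 0.091 mm² → 1395604.4 mm.
Extrusion time = 1395604.4 / 134, so 10415 s.
10415 s = 2.89 hours.

2.89 hours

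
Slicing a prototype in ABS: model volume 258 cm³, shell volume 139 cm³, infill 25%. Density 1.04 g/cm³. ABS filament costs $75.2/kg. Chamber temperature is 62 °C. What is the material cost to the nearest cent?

$13.20

Infill region = 258 − 139 = 119 cm³.
Deposited infill: 0.25 × 119 → 29.75 cm³.
Deposited volume = 139 + 29.75, so 168.75 cm³.
Mass: 168.75 × 1.04 → 175.5 g.
At $75.2/kg: 175.5/1000 × 75.2 = $13.20.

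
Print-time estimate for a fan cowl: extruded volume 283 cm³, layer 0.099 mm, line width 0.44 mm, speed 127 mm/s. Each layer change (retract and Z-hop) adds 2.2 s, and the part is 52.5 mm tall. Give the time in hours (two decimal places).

14.53 hours

Bead cross-section: 0.099 × 0.44 → 0.04356 mm².
Path length: 283000 mm³ / 0.04356 mm² → 6496786 mm.
Time extruding = 6496786 / 127 = 51155.8 s.
Layer count = ceil(52.5 / 0.099) = 531.
Layer-change overhead = 531 × 2.2, so 1168.2 s.
Altogether 51155.8 + 1168.2 = 52324 s, i.e. 14.53 hours.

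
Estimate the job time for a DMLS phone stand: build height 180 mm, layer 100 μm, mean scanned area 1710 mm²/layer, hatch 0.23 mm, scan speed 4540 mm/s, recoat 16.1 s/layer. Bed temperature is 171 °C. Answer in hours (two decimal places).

Layer count = ceil(180 / 0.1) = 1800.
Hatch length per layer = 1710 / 0.23 = 7434.8 mm.
Per-layer scan time = 7434.8 / 4540 = 1.6376 s.
Per-layer time: 1.6376 + 16.1 → 17.7376 s.
Build time = 1800 × 17.7376 = 31927.68 s = 8.87 hours.

8.87 hours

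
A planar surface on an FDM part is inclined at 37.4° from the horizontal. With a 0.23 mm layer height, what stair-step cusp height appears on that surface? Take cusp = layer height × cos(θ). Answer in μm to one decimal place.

Cusp = layer height × cos(37.4°) = 0.23 × 0.7944 = 0.182712 mm = 182.7 μm.

182.7 μm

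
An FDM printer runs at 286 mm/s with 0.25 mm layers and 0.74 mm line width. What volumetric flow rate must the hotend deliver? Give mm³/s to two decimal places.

Extrusion cross-section = 0.25 × 0.74 = 0.185 mm².
Volumetric flow = 286 × 0.185 = 52.91 mm³/s.

52.91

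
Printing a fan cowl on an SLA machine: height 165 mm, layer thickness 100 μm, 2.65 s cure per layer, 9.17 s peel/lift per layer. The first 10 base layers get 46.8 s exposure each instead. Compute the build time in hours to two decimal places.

5.54 hours

Number of layers: 165 / 0.1 → 1650 (rounded up).
Base layers = 10 × (46.8 + 9.17), so 559.7 s.
Normal layers = 1640 × (2.65 + 9.17), so 19384.8 s.
Total = 559.7 + 19384.8 = 19944.5 s = 5.54 hours.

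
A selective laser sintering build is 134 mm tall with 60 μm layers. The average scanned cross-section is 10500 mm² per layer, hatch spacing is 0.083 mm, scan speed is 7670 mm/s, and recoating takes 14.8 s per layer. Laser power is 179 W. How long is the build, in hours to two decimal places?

19.42 hours

Layer count = ceil(134 / 0.06) = 2234.
Scan path per layer: 10500 / 0.083 → 126506 mm.
Scan time per layer = 126506 / 7670, so 16.4936 s.
Time per layer = 16.4936 + 14.8, so 31.2936 s.
Build time = 2234 × 31.2936 = 69909.9024 s = 19.42 hours.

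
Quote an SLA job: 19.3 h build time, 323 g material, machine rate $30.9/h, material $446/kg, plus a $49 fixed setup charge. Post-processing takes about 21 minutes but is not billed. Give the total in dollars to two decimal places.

$789.43

Machine-time cost = 30.9 × 19.3, so $596.37.
Material charge: 446 × 323/1000 → $144.058.
Total = 596.37 + 144.058 + 49 = 789.428 ≈ $789.43.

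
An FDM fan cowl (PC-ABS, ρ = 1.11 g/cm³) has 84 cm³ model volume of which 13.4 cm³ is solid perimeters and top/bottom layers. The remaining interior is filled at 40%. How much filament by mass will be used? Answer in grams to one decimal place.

Volume inside the shell: 84 − 13.4 → 70.6 cm³.
Infill volume = 0.40 × 70.6 = 28.24 cm³.
Total printed volume = 13.4 + 28.24 = 41.64 cm³.
Mass = 41.64 × 1.11, so 46.2204 g.

46.2 g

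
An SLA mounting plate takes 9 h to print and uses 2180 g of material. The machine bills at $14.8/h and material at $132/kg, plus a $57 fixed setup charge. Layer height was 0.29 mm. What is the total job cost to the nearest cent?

$477.96

Time charge: 14.8 × 9 → $133.20.
Material cost = 132 × 2180/1000, so $287.76.
Adding setup: 133.20 + 287.76 + 57 → $477.96.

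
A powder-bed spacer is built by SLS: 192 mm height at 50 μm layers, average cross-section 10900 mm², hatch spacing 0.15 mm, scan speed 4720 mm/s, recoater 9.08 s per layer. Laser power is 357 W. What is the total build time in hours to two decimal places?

Number of layers: 192 / 0.05 → 3840 (rounded up).
Per-layer scan distance = 10900 / 0.15 = 72666.7 mm.
Scan time per layer = 72666.7 / 4720 = 15.3955 s.
Layer cycle = 15.3955 + 9.08, so 24.4755 s.
Build time = 3840 × 24.4755 = 93985.92 s = 26.11 hours.

26.11 hours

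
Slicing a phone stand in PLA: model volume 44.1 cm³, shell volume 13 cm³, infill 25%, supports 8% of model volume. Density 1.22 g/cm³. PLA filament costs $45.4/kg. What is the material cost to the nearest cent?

Volume inside the shell: 44.1 − 13 → 31.1 cm³.
Infill deposited = 0.25 × 31.1 = 7.775 cm³.
Support: 0.08 × 44.1 → 3.528 cm³.
Deposited volume = 13 + 7.775 + 3.528 = 24.303 cm³.
Mass = 24.303 × 1.22 = 29.64966 g.
At $45.4/kg: 29.64966/1000 × 45.4 = $1.35.

$1.35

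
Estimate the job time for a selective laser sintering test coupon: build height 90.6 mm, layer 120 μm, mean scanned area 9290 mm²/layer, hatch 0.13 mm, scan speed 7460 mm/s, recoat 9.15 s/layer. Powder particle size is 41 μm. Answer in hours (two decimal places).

3.93 hours

Layers = ⌈90.6/0.12⌉ = 755.
Per-layer scan distance = 9290 / 0.13, so 71461.5 mm.
Scan time per layer = 71461.5 / 7460 = 9.5793 s.
Time per layer: 9.5793 + 9.15 → 18.7293 s.
Build time = 755 × 18.7293 = 14140.6215 s = 3.93 hours.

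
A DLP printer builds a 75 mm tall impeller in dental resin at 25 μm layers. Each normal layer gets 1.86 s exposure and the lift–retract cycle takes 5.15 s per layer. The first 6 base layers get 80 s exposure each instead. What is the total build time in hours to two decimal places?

5.97 hours

Layers = ⌈75/0.025⌉ = 3000.
Bottom layers = 6 × (80 + 5.15) = 510.9 s.
Remaining layers = 2994 × (1.86 + 5.15) = 20987.94 s.
Total = 510.9 + 20987.94 = 21498.84 s = 5.97 hours.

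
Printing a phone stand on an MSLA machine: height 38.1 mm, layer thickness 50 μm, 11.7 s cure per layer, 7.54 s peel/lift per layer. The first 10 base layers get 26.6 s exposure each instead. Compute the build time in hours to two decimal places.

4.11 hours

Layers = ⌈38.1/0.05⌉ = 762.
Burn-in layers = 10 × (26.6 + 7.54), so 341.4 s.
Normal layers: 752 × (11.7 + 7.54) → 14468.48 s.
Total = 341.4 + 14468.48 = 14809.88 s = 4.11 hours.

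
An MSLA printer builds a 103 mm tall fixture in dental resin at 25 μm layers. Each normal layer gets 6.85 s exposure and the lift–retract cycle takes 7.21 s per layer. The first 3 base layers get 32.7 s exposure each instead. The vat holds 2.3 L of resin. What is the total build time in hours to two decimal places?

16.11 hours

Layer count = ceil(103 / 0.025) = 4120.
Base layers: 3 × (32.7 + 7.21) → 119.73 s.
Remaining layers: 4117 × (6.85 + 7.21) → 57885.02 s.
Total = 119.73 + 57885.02 = 58004.75 s = 16.11 hours.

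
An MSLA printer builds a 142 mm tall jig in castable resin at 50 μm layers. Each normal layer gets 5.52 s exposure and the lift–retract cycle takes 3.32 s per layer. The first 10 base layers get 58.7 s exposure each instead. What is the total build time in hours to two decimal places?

Number of layers: 142 / 0.05 → 2840 (rounded up).
Burn-in layers: 10 × (58.7 + 3.32) → 620.2 s.
Remaining layers: 2830 × (5.52 + 3.32) → 25017.2 s.
Sum: 620.2 + 25017.2 = 25637.4 s → 7.12 hours.

7.12 hours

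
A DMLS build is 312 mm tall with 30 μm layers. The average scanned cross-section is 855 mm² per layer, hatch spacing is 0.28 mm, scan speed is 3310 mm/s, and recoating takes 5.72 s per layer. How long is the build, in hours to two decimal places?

19.19 hours

Number of layers: 312 / 0.03 → 10400 (rounded up).
Per-layer scan distance: 855 / 0.28 → 3053.6 mm.
Scan time per layer = 3053.6 / 3310, so 0.9225 s.
Per-layer time: 0.9225 + 5.72 → 6.6425 s.
10400 layers × 6.6425 s/layer = 69082 s, i.e. 19.19 hours.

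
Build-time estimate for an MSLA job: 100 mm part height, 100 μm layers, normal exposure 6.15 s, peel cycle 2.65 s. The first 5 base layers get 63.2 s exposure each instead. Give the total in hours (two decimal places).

2.52 hours

Layers = ⌈100/0.1⌉ = 1000.
Burn-in layers = 5 × (63.2 + 2.65) = 329.25 s.
Remaining layers = 995 × (6.15 + 2.65) = 8756 s.
Sum: 329.25 + 8756 = 9085.25 s → 2.52 hours.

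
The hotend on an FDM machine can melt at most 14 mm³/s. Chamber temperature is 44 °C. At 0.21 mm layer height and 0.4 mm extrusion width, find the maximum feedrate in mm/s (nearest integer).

A: 0.21 × 0.4 → 0.084 mm².
Max speed = 14 / 0.084 = 166.67 ≈ 167 mm/s.

167 mm/s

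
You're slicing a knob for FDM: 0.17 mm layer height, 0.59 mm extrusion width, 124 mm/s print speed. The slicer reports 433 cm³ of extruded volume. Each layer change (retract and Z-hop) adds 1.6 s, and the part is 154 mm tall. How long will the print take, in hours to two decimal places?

Line area = 0.17 × 0.59, so 0.1003 mm².
Path length: 433000 mm³ / 0.1003 mm² → 4317048.9 mm.
Time extruding: 4317048.9 / 124 → 34814.9 s.
Number of layers: 154 / 0.17 → 906 (rounded up).
Layer-change overhead = 906 × 1.6, so 1449.6 s.
Altogether 34814.9 + 1449.6 = 36264.5 s, i.e. 10.07 hours.

10.07 hours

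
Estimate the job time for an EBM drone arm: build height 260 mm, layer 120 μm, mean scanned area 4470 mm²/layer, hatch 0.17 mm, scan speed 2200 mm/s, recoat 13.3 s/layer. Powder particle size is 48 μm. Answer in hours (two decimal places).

Layer count = ceil(260 / 0.12) = 2167.
Per-layer scan distance: 4470 / 0.17 → 26294.1 mm.
Scan time per layer = 26294.1 / 2200 = 11.9519 s.
Layer cycle = 11.9519 + 13.3, so 25.2519 s.
Total: 2167 × 25.2519 s = 54720.8673 s → 15.20 hours.

15.20 hours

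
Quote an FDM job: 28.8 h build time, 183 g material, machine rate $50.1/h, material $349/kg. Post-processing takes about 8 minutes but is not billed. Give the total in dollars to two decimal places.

Machine cost = 50.1 × 28.8 = $1442.88.
Material charge = 349 × 183/1000, so $63.867.
Job cost: 1442.88 + 63.867 = 1506.747 ≈ $1506.75.

$1506.75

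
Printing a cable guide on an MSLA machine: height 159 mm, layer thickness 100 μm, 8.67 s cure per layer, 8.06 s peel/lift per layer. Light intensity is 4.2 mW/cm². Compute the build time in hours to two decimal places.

Layer count = ceil(159 / 0.1) = 1590.
Per-layer time = 8.67 + 8.06, so 16.73 s.
Total = 1590 × 16.73 = 26600.7 s = 7.39 hours.

7.39 hours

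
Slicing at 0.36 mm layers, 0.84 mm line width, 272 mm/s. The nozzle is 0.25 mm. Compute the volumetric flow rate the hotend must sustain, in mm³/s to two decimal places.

82.25

Bead cross-section = 0.36 × 0.84 = 0.3024 mm².
Q = v·A = 272 × 0.3024 = 82.25 mm³/s.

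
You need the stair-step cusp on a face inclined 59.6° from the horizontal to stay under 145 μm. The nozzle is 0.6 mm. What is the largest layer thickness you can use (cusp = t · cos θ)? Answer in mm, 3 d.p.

0.287 mm

cos(59.6°) = 0.5060; t_max = 0.145/0.5060 = 0.287 mm.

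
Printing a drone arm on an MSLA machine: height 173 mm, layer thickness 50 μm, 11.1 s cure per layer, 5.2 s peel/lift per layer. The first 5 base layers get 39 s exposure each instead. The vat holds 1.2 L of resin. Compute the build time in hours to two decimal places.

Layers = ⌈173/0.05⌉ = 3460.
Base layers = 5 × (39 + 5.2), so 221 s.
Remaining layers = 3455 × (11.1 + 5.2), so 56316.5 s.
Total = 221 + 56316.5 = 56537.5 s = 15.70 hours.

15.70 hours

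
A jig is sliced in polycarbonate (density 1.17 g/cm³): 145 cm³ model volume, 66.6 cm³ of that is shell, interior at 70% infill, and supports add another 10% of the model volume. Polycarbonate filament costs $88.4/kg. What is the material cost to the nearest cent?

Infill region = 145 − 66.6 = 78.4 cm³.
Infill volume: 0.70 × 78.4 → 54.88 cm³.
Support = 0.10 × 145 = 14.5 cm³.
Total printed volume = 66.6 + 54.88 + 14.5, so 135.98 cm³.
Mass = 135.98 × 1.17, so 159.0966 g.
At $88.4/kg: 159.0966/1000 × 88.4 = $14.06.

$14.06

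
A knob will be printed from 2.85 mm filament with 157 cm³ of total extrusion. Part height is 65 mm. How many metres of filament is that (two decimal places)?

Cross-section of 2.85 mm filament: π·(2.85/2)² = 6.3794 mm².
Length = 157 cm³ / 6.3794 mm² = 157000 / 6.3794 = 24610.46 mm = 24.61 m.

24.61 m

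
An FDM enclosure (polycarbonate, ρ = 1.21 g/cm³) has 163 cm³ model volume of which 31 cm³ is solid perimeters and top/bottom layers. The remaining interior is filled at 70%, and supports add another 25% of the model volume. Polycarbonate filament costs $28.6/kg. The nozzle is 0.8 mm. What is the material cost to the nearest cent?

Infill region = 163 − 31, so 132 cm³.
Infill volume: 0.70 × 132 → 92.4 cm³.
Support: 0.25 × 163 → 40.75 cm³.
Total printed volume = 31 + 92.4 + 40.75 = 164.15 cm³.
Mass = 164.15 × 1.21, so 198.6215 g.
At $28.6/kg: 198.6215/1000 × 28.6 = $5.68.

$5.68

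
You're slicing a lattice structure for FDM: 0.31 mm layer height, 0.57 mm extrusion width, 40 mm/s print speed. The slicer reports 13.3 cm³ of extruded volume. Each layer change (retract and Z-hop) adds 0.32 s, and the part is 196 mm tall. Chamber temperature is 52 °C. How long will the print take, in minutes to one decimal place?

Bead cross-section = 0.31 × 0.57, so 0.1767 mm².
Path length: 13300 mm³ / 0.1767 mm² → 75268.8 mm.
Time extruding = 75268.8 / 40 = 1881.7 s.
Number of layers: 196 / 0.31 → 633 (rounded up).
Non-print overhead: 633 × 0.32 → 202.56 s.
Total = 1881.7 + 202.56 = 2084.26 s = 34.7 minutes.

34.7 minutes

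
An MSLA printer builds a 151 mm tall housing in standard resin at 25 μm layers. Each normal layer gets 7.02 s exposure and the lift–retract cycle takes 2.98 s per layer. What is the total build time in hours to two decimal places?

Layers = ⌈151/0.025⌉ = 6040.
Per-layer time = 7.02 + 2.98 = 10 s.
Build time: 6040 × 10 s = 60400 s, i.e. 16.78 hours.

16.78 hours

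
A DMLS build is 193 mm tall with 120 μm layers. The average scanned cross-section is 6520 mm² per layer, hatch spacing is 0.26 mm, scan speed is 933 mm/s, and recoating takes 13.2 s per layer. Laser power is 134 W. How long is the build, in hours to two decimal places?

Number of layers: 193 / 0.12 → 1609 (rounded up).
Hatch length per layer = 6520 / 0.26 = 25076.9 mm.
Scan time per layer = 25076.9 / 933 = 26.8777 s.
Per-layer time = 26.8777 + 13.2, so 40.0777 s.
Total: 1609 × 40.0777 s = 64485.0193 s → 17.91 hours.

17.91 hours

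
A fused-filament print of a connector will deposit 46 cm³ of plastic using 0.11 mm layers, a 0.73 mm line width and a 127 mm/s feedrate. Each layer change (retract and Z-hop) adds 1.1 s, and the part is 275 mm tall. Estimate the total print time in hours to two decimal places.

2.02 hours

Bead cross-section = 0.11 × 0.73 = 0.0803 mm².
Path length: 46000 mm³ / 0.0803 mm² → 572851.8 mm.
Time extruding = 572851.8 / 127, so 4510.6 s.
Layer count = ceil(275 / 0.11) = 2500.
Layer-change overhead = 2500 × 1.1 = 2750 s.
Altogether 4510.6 + 2750 = 7260.6 s, i.e. 2.02 hours.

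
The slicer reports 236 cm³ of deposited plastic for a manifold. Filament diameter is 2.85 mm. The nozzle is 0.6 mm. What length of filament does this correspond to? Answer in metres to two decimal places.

Filament cross-section = π × (2.85/2)² = 6.3794 mm².
L = 236000 mm³ / 6.3794 mm² = 36994.07 mm, i.e. 36.99 m.

36.99 m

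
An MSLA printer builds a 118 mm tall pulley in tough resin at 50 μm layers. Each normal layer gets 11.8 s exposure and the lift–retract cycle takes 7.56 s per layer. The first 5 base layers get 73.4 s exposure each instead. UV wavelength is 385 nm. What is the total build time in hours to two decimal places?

12.78 hours

Number of layers: 118 / 0.05 → 2360 (rounded up).
Burn-in layers: 5 × (73.4 + 7.56) → 404.8 s.
Normal layers = 2355 × (11.8 + 7.56), so 45592.8 s.
Total = 404.8 + 45592.8 = 45997.6 s = 12.78 hours.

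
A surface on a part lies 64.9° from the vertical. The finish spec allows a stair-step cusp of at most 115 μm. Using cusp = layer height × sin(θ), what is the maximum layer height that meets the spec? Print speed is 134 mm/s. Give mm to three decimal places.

t = h_c / sin θ = 0.115 / 0.9056 = 0.127 mm.

0.127 mm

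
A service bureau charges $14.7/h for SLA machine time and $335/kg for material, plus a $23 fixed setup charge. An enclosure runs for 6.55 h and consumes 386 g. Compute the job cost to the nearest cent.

$248.60

Time charge = 14.7 × 6.55, so $96.285.
Feedstock cost: 335 × 386/1000 → $129.31.
Adding setup: 96.285 + 129.31 + 23 → 248.595 ≈ $248.60.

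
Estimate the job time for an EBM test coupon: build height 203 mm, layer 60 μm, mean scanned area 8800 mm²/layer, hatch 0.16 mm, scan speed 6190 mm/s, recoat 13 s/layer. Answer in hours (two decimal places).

20.57 hours

Number of layers: 203 / 0.06 → 3384 (rounded up).
Hatch length per layer = 8800 / 0.16, so 55000 mm.
Scan time per layer = 55000 / 6190, so 8.8853 s.
Time per layer = 8.8853 + 13 = 21.8853 s.
Total: 3384 × 21.8853 s = 74059.8552 s → 20.57 hours.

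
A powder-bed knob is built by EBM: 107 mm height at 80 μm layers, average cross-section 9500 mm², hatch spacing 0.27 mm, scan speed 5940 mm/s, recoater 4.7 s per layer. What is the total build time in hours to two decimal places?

Number of layers: 107 / 0.08 → 1338 (rounded up).
Per-layer scan distance: 9500 / 0.27 → 35185.2 mm.
Per-layer scan time = 35185.2 / 5940 = 5.9234 s.
Per-layer time = 5.9234 + 4.7 = 10.6234 s.
Build time = 1338 × 10.6234 = 14214.1092 s = 3.95 hours.

3.95 hours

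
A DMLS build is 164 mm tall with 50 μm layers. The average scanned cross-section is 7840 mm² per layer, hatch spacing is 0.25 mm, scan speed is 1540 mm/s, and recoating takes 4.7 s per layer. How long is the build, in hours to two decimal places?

Layer count = ceil(164 / 0.05) = 3280.
Per-layer scan distance: 7840 / 0.25 → 31360 mm.
Laser time per layer: 31360 / 1540 → 20.3636 s.
Time per layer = 20.3636 + 4.7 = 25.0636 s.
3280 layers × 25.0636 s/layer = 82208.608 s, i.e. 22.84 hours.

22.84 hours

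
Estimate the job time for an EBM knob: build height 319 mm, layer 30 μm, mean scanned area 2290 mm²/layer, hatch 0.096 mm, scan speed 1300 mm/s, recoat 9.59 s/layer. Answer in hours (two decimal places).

Layer count = ceil(319 / 0.03) = 10634.
Per-layer scan distance = 2290 / 0.096, so 23854.2 mm.
Beam time per layer = 23854.2 / 1300 = 18.3494 s.
Per-layer time = 18.3494 + 9.59 = 27.9394 s.
10634 layers × 27.9394 s/layer = 297107.5796 s, i.e. 82.53 hours.

82.53 hours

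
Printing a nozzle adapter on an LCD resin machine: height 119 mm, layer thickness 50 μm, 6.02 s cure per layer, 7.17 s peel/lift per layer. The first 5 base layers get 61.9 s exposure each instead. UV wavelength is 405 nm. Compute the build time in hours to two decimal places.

Number of layers: 119 / 0.05 → 2380 (rounded up).
Burn-in layers = 5 × (61.9 + 7.17), so 345.35 s.
Regular layers: 2375 × (6.02 + 7.17) → 31326.25 s.
Sum: 345.35 + 31326.25 = 31671.6 s → 8.80 hours.

8.80 hours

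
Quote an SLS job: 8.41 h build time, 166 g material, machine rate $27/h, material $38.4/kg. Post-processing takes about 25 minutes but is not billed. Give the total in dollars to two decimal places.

Machine-time cost = 27 × 8.41 = $227.07.
Material charge: 38.4 × 166/1000 → $6.3744.
Job cost: 227.07 + 6.3744 = 233.4444 ≈ $233.44.

$233.44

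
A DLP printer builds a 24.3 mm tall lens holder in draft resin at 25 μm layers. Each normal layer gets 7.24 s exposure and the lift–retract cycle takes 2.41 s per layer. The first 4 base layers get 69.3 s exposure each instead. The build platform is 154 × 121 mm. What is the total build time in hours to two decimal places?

Number of layers: 24.3 / 0.025 → 972 (rounded up).
Base layers: 4 × (69.3 + 2.41) → 286.84 s.
Remaining layers = 968 × (7.24 + 2.41) = 9341.2 s.
Total = 286.84 + 9341.2 = 9628.04 s = 2.67 hours.

2.67 hours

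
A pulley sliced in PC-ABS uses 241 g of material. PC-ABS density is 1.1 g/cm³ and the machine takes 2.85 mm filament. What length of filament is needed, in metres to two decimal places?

Volume = 241 g / 1.1 g·cm⁻³ = 219.0909 cm³ = 219090.9 mm³.
A = π r² = π × 1.425² = 6.3794 mm².
Length = 219090.9 / 6.3794 = 34343.5 mm = 34.34 m.

34.34 m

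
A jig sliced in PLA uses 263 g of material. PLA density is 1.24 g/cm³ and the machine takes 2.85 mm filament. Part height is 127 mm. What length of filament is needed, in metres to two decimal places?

33.25 m

Volume = 263 g / 1.24 g·cm⁻³ = 212.0968 cm³ = 212096.8 mm³.
Filament cross-section = π × (2.85/2)² = 6.3794 mm².
L = V/A = 212096.8/6.3794 = 33247.14 mm → 33.25 m.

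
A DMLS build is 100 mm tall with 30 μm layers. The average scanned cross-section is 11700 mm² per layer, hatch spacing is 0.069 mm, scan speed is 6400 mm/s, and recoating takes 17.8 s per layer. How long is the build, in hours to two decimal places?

Layers = ⌈100/0.03⌉ = 3334.
Hatch length per layer = 11700 / 0.069, so 169565.2 mm.
Laser time per layer = 169565.2 / 6400 = 26.4946 s.
Per-layer time = 26.4946 + 17.8, so 44.2946 s.
Build time = 3334 × 44.2946 = 147678.1964 s = 41.02 hours.

41.02 hours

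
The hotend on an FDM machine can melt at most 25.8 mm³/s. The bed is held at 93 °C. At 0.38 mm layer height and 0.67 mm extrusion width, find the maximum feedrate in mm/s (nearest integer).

101 mm/s

A = 0.38 × 0.67 = 0.2546 mm².
v_max = Q/A = 25.8/0.2546 = 101.34 mm/s → 101 mm/s.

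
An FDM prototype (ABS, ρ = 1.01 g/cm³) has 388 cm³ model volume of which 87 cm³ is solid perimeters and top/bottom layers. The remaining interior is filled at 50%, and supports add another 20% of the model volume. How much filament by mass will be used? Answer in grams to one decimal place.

Interior volume: 388 − 87 → 301 cm³.
Deposited infill = 0.50 × 301, so 150.5 cm³.
Support: 0.20 × 388 → 77.6 cm³.
Total printed volume: 87 + 150.5 + 77.6 → 315.1 cm³.
Mass = 315.1 × 1.01 = 318.251 g.

318.3 g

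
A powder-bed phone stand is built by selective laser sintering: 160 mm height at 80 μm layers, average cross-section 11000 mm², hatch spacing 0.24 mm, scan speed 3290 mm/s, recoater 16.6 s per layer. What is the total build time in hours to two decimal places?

Layer count = ceil(160 / 0.08) = 2000.
Scan path per layer = 11000 / 0.24 = 45833.3 mm.
Per-layer scan time = 45833.3 / 3290 = 13.9311 s.
Time per layer = 13.9311 + 16.6 = 30.5311 s.
2000 layers × 30.5311 s/layer = 61062.2 s, i.e. 16.96 hours.

16.96 hours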